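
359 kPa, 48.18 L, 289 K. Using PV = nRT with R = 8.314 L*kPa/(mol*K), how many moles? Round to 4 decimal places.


PV = nRT, solve for n = PV / (RT).
PV = 359 * 48.18 = 17296.62
RT = 8.314 * 289 = 2402.746
n = 17296.62 / 2402.746
n = 7.1986885 mol, rounded to 4 dp:

7.1987 mol


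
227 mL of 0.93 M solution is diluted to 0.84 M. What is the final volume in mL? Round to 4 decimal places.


Dilution: M1*V1 = M2*V2, solve for V2.
V2 = M1*V1 / M2
V2 = 0.93 * 227 / 0.84
V2 = 211.11 / 0.84
V2 = 251.32142857 mL, rounded to 4 dp:

251.3214 mL


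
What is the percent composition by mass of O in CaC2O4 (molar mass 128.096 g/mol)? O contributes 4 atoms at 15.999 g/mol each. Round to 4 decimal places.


pct = 100 * (n_elem * M_elem) / M_total
mass_contribution = 4 * 15.999 = 63.996 g/mol
pct = 100 * 63.996 / 128.096
pct = 49.95940545 %, rounded to 4 dp:

49.9594 %


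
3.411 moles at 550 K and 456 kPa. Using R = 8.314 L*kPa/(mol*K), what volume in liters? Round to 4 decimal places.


PV = nRT, solve for V = nRT / P.
nRT = 3.411 * 8.314 * 550 = 15597.4797
V = 15597.4797 / 456
V = 34.20499934 L, rounded to 4 dp:

34.2050 L


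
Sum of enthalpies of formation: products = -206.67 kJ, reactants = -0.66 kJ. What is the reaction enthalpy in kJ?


dH_rxn = sum(dH_f products) - sum(dH_f reactants)
dH_rxn = -206.67 - (-0.66)
dH_rxn = -206.01 kJ:

-206.01 kJ


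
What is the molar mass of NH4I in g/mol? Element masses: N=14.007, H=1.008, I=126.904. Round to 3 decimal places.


M = sum(count * atomic_mass) over atoms.
M = 1*14.007 + 4*1.008 + 1*126.904
M = 14.007 + 4.032 + 126.904
M = 144.943 g/mol, rounded to 3 dp:

144.943 g/mol


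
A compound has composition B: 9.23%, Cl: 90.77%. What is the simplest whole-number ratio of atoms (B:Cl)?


Assume 100 g of compound, divide each mass% by atomic mass to get moles, then normalize by the smallest to get a raw atom ratio.
Moles per 100 g: B: 9.23/10.81 = 0.8538, Cl: 90.77/35.453 = 2.5603
Raw ratio (divide by min = 0.8538): B: 1.0, Cl: 2.999
Multiply by 1 to clear fractions: B: 1.0 ~= 1, Cl: 2.999 ~= 3
Reduce by GCD to get the simplest whole-number ratio:

1:3


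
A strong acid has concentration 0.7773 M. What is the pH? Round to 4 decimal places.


A strong acid dissociates completely, so [H+] equals the given concentration.
pH = -log10([H+]) = -log10(0.7773)
pH = 0.10941133, rounded to 4 dp:

0.1094


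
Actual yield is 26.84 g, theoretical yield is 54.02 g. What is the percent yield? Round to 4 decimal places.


% yield = 100 * actual / theoretical
% yield = 100 * 26.84 / 54.02
% yield = 49.68530174 %, rounded to 4 dp:

49.6853 %


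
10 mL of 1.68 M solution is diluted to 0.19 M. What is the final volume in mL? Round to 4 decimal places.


Dilution: M1*V1 = M2*V2, solve for V2.
V2 = M1*V1 / M2
V2 = 1.68 * 10 / 0.19
V2 = 16.8 / 0.19
V2 = 88.42105263 mL, rounded to 4 dp:

88.4211 mL


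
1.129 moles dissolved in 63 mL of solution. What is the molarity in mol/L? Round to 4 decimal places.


Convert volume to liters: V_L = V_mL / 1000.
V_L = 63 / 1000 = 0.063 L
M = n / V_L = 1.129 / 0.063
M = 17.92063492 mol/L, rounded to 4 dp:

17.9206 mol/L


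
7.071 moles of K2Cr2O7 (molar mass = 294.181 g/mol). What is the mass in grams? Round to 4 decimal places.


mass = n * M
mass = 7.071 * 294.181
mass = 2080.153851 g, rounded to 4 dp:

2080.1539 g


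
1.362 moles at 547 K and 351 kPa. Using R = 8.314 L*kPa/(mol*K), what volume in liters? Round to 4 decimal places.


PV = nRT, solve for V = nRT / P.
nRT = 1.362 * 8.314 * 547 = 6194.0464
V = 6194.0464 / 351
V = 17.64685584 L, rounded to 4 dp:

17.6469 L


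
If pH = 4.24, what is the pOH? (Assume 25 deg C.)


At 25 deg C, pH + pOH = 14.
pOH = 14 - pH = 14 - 4.24
pOH = 9.76:

9.76


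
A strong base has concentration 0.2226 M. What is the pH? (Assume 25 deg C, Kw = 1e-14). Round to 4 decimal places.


A strong base dissociates completely, so [OH-] equals the given concentration.
pOH = -log10([OH-]) = -log10(0.2226) = 0.652475
pH = 14 - pOH = 14 - 0.652475
pH = 13.347525, rounded to 4 dp:

13.3475


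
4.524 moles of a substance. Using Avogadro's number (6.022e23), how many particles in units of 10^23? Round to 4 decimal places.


N = n * NA, then divide by 1e23 for the requested units.
N / 1e23 = n * 6.022
N / 1e23 = 4.524 * 6.022
N / 1e23 = 27.243528, rounded to 4 dp:

27.2435


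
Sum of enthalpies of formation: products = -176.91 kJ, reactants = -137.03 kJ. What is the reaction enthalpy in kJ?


dH_rxn = sum(dH_f products) - sum(dH_f reactants)
dH_rxn = -176.91 - (-137.03)
dH_rxn = -39.88 kJ:

-39.88 kJ


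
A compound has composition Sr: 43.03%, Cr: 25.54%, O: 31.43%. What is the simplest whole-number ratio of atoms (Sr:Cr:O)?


Assume 100 g of compound, divide each mass% by atomic mass to get moles, then normalize by the smallest to get a raw atom ratio.
Moles per 100 g: Sr: 43.03/87.62 = 0.4911, Cr: 25.54/51.996 = 0.4912, O: 31.43/15.999 = 1.9645
Raw ratio (divide by min = 0.4911): Sr: 1.0, Cr: 1.0, O: 4.0
Multiply by 1 to clear fractions: Sr: 1.0 ~= 1, Cr: 1.0 ~= 1, O: 4.0 ~= 4
Reduce by GCD to get the simplest whole-number ratio:

1:1:4


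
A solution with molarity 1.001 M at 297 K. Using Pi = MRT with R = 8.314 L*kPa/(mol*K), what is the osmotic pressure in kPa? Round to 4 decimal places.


Osmotic pressure (van't Hoff): Pi = M*R*T.
RT = 8.314 * 297 = 2469.258
Pi = 1.001 * 2469.258
Pi = 2471.727258 kPa, rounded to 4 dp:

2471.7273 kPa


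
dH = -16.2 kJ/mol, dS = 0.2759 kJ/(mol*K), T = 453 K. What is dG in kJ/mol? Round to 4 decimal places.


Gibbs: dG = dH - T*dS (consistent units, dS already in kJ/(mol*K)).
T*dS = 453 * 0.2759 = 124.9827
dG = -16.2 - (124.9827)
dG = -141.1827 kJ/mol, rounded to 4 dp:

-141.1827 kJ/mol


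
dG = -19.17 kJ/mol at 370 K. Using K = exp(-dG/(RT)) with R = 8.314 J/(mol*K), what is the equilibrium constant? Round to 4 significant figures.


dG is in kJ/mol; multiply by 1000 to match R in J/(mol*K).
RT = 8.314 * 370 = 3076.18 J/mol
exponent = -dG*1000 / (RT) = -(-19.17*1000) / 3076.18 = 6.23175497
K = exp(6.23175497)
K = 508.64736, rounded to 4 significant figures:

508.6


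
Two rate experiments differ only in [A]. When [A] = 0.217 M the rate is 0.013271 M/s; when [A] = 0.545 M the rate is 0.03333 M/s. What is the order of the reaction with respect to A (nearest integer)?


Rate is proportional to [A]^n, so rate2/rate1 = ([A]2/[A]1)^n. Take logs to solve for n.
rate2/rate1 = 0.03333 / 0.013271 = 2.5115
[A]2/[A]1 = 0.545 / 0.217 = 2.5115
n = ln(2.5115) / ln(2.5115) = 1.0
Nearest integer order:

1


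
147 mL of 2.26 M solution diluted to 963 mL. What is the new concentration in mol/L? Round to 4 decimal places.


Dilution: M1*V1 = M2*V2, solve for M2.
M2 = M1*V1 / V2
M2 = 2.26 * 147 / 963
M2 = 332.22 / 963
M2 = 0.34498442 mol/L, rounded to 4 dp:

0.3450 mol/L


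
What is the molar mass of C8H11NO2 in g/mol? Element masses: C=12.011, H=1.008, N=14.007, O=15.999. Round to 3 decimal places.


M = sum(count * atomic_mass) over atoms.
M = 8*12.011 + 11*1.008 + 1*14.007 + 2*15.999
M = 96.088 + 11.088 + 14.007 + 31.998
M = 153.181 g/mol, rounded to 3 dp:

153.181 g/mol


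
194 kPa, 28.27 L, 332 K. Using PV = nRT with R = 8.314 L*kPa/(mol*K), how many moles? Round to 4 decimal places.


PV = nRT, solve for n = PV / (RT).
PV = 194 * 28.27 = 5484.38
RT = 8.314 * 332 = 2760.248
n = 5484.38 / 2760.248
n = 1.98691567 mol, rounded to 4 dp:

1.9869 mol


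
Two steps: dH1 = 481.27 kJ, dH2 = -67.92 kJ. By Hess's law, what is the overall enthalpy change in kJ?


Hess's law: enthalpy is a state function, so add the step enthalpies.
dH_total = dH1 + dH2 = 481.27 + (-67.92)
dH_total = 413.35 kJ:

413.35 kJ


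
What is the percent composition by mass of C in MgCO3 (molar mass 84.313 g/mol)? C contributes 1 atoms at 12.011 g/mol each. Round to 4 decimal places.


pct = 100 * (n_elem * M_elem) / M_total
mass_contribution = 1 * 12.011 = 12.011 g/mol
pct = 100 * 12.011 / 84.313
pct = 14.24572723 %, rounded to 4 dp:

14.2457 %


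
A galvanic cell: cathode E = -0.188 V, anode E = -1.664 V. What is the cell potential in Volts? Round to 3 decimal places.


Standard cell potential: E_cell = E_cathode - E_anode.
E_cell = -0.188 - (-1.664)
E_cell = 1.476 V, rounded to 3 dp:

1.476 V


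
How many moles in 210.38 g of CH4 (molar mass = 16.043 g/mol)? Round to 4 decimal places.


n = mass / M
n = 210.38 / 16.043
n = 13.11350745 mol, rounded to 4 dp:

13.1135 mol


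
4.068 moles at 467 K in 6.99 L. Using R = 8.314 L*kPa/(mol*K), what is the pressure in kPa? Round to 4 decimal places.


PV = nRT, solve for P = nRT / V.
nRT = 4.068 * 8.314 * 467 = 15794.5714
P = 15794.5714 / 6.99
P = 2259.59533619 kPa, rounded to 4 dp:

2259.5953 kPa


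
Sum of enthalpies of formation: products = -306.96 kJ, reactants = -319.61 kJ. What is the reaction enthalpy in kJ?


dH_rxn = sum(dH_f products) - sum(dH_f reactants)
dH_rxn = -306.96 - (-319.61)
dH_rxn = 12.65 kJ:

12.65 kJ


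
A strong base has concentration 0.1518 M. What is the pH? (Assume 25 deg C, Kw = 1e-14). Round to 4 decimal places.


A strong base dissociates completely, so [OH-] equals the given concentration.
pOH = -log10([OH-]) = -log10(0.1518) = 0.818728
pH = 14 - pOH = 14 - 0.818728
pH = 13.181272, rounded to 4 dp:

13.1813


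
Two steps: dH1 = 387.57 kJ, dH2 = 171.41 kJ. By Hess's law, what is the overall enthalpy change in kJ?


Hess's law: enthalpy is a state function, so add the step enthalpies.
dH_total = dH1 + dH2 = 387.57 + (171.41)
dH_total = 558.98 kJ:

558.98 kJ


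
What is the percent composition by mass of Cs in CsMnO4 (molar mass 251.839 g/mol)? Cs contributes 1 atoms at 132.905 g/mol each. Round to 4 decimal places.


pct = 100 * (n_elem * M_elem) / M_total
mass_contribution = 1 * 132.905 = 132.905 g/mol
pct = 100 * 132.905 / 251.839
pct = 52.77379596 %, rounded to 4 dp:

52.7738 %


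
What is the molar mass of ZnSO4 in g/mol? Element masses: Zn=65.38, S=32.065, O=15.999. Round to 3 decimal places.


M = sum(count * atomic_mass) over atoms.
M = 1*65.38 + 1*32.065 + 4*15.999
M = 65.38 + 32.065 + 63.996
M = 161.441 g/mol, rounded to 3 dp:

161.441 g/mol


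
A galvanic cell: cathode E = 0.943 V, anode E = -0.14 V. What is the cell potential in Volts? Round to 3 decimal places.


Standard cell potential: E_cell = E_cathode - E_anode.
E_cell = 0.943 - (-0.14)
E_cell = 1.083 V, rounded to 3 dp:

1.083 V


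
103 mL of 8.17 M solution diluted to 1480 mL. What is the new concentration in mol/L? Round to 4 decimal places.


Dilution: M1*V1 = M2*V2, solve for M2.
M2 = M1*V1 / V2
M2 = 8.17 * 103 / 1480
M2 = 841.51 / 1480
M2 = 0.56858784 mol/L, rounded to 4 dp:

0.5686 mol/L


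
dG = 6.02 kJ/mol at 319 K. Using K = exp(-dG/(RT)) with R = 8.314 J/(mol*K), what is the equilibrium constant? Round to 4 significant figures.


dG is in kJ/mol; multiply by 1000 to match R in J/(mol*K).
RT = 8.314 * 319 = 2652.166 J/mol
exponent = -dG*1000 / (RT) = -(6.02*1000) / 2652.166 = -2.26984284
K = exp(-2.26984284)
K = 0.10332842, rounded to 4 significant figures:

0.1033


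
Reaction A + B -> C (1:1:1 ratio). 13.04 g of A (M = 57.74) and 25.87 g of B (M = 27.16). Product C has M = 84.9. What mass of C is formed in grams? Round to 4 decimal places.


Find moles of each reactant; the smaller value is the limiting reagent in a 1:1:1 reaction, so moles_C equals moles of the limiter.
n_A = mass_A / M_A = 13.04 / 57.74 = 0.22584 mol
n_B = mass_B / M_B = 25.87 / 27.16 = 0.952504 mol
Limiting reagent: A (smaller), n_limiting = 0.22584 mol
mass_C = n_limiting * M_C = 0.22584 * 84.9
mass_C = 19.173816 g, rounded to 4 dp:

19.1738 g


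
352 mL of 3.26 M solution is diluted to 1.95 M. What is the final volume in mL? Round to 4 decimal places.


Dilution: M1*V1 = M2*V2, solve for V2.
V2 = M1*V1 / M2
V2 = 3.26 * 352 / 1.95
V2 = 1147.52 / 1.95
V2 = 588.47179487 mL, rounded to 4 dp:

588.4718 mL


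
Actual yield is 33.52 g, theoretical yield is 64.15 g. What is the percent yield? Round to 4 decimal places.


% yield = 100 * actual / theoretical
% yield = 100 * 33.52 / 64.15
% yield = 52.25253313 %, rounded to 4 dp:

52.2525 %


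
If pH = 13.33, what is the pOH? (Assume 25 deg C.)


At 25 deg C, pH + pOH = 14.
pOH = 14 - pH = 14 - 13.33
pOH = 0.67:

0.67


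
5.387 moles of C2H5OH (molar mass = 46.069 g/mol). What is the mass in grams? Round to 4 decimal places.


mass = n * M
mass = 5.387 * 46.069
mass = 248.173703 g, rounded to 4 dp:

248.1737 g


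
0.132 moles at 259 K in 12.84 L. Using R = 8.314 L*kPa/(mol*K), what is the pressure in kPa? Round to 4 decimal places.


PV = nRT, solve for P = nRT / V.
nRT = 0.132 * 8.314 * 259 = 284.239
P = 284.239 / 12.84
P = 22.13699377 kPa, rounded to 4 dp:

22.1370 kPa


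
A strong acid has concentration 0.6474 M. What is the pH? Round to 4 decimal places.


A strong acid dissociates completely, so [H+] equals the given concentration.
pH = -log10([H+]) = -log10(0.6474)
pH = 0.1888273, rounded to 4 dp:

0.1888


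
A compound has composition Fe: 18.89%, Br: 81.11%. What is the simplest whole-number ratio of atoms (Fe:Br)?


Assume 100 g of compound, divide each mass% by atomic mass to get moles, then normalize by the smallest to get a raw atom ratio.
Moles per 100 g: Fe: 18.89/55.845 = 0.3383, Br: 81.11/79.904 = 1.0151
Raw ratio (divide by min = 0.3383): Fe: 1.0, Br: 3.001
Multiply by 1 to clear fractions: Fe: 1.0 ~= 1, Br: 3.001 ~= 3
Reduce by GCD to get the simplest whole-number ratio:

1:3


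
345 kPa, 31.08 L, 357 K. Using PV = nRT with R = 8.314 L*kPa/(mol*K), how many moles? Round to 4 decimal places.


PV = nRT, solve for n = PV / (RT).
PV = 345 * 31.08 = 10722.6
RT = 8.314 * 357 = 2968.098
n = 10722.6 / 2968.098
n = 3.61261656 mol, rounded to 4 dp:

3.6126 mol


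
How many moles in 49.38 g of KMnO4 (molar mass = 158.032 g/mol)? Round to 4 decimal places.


n = mass / M
n = 49.38 / 158.032
n = 0.31246836 mol, rounded to 4 dp:

0.3125 mol


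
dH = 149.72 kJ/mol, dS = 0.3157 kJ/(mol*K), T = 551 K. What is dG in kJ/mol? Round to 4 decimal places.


Gibbs: dG = dH - T*dS (consistent units, dS already in kJ/(mol*K)).
T*dS = 551 * 0.3157 = 173.9507
dG = 149.72 - (173.9507)
dG = -24.2307 kJ/mol, rounded to 4 dp:

-24.2307 kJ/mol


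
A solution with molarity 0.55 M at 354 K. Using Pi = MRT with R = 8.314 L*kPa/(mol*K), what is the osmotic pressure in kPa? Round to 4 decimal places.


Osmotic pressure (van't Hoff): Pi = M*R*T.
RT = 8.314 * 354 = 2943.156
Pi = 0.55 * 2943.156
Pi = 1618.7358 kPa, rounded to 4 dp:

1618.7358 kPa


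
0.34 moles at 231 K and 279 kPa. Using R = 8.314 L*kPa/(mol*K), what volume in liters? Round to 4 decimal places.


PV = nRT, solve for V = nRT / P.
nRT = 0.34 * 8.314 * 231 = 652.9816
V = 652.9816 / 279
V = 2.34043584 L, rounded to 4 dp:

2.3404 L


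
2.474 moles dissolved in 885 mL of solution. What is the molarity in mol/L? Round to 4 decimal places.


Convert volume to liters: V_L = V_mL / 1000.
V_L = 885 / 1000 = 0.885 L
M = n / V_L = 2.474 / 0.885
M = 2.79548023 mol/L, rounded to 4 dp:

2.7955 mol/L


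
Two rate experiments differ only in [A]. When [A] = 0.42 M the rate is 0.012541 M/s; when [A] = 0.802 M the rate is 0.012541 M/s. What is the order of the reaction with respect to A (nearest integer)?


Rate is proportional to [A]^n, so rate2/rate1 = ([A]2/[A]1)^n. Take logs to solve for n.
rate2/rate1 = 0.012541 / 0.012541 = 1.0
[A]2/[A]1 = 0.802 / 0.42 = 1.9095
n = ln(1.0) / ln(1.9095) = 0.0
Nearest integer order:

0


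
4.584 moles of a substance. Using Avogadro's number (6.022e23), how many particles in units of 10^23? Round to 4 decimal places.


N = n * NA, then divide by 1e23 for the requested units.
N / 1e23 = n * 6.022
N / 1e23 = 4.584 * 6.022
N / 1e23 = 27.604848, rounded to 4 dp:

27.6048


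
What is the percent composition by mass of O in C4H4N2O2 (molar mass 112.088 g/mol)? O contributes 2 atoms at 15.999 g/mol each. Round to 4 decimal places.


pct = 100 * (n_elem * M_elem) / M_total
mass_contribution = 2 * 15.999 = 31.998 g/mol
pct = 100 * 31.998 / 112.088
pct = 28.5472129 %, rounded to 4 dp:

28.5472 %


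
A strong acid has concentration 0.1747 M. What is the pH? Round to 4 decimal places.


A strong acid dissociates completely, so [H+] equals the given concentration.
pH = -log10([H+]) = -log10(0.1747)
pH = 0.7577071, rounded to 4 dp:

0.7577


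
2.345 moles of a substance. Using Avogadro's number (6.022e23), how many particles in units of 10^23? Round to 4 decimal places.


N = n * NA, then divide by 1e23 for the requested units.
N / 1e23 = n * 6.022
N / 1e23 = 2.345 * 6.022
N / 1e23 = 14.12159, rounded to 4 dp:

14.1216


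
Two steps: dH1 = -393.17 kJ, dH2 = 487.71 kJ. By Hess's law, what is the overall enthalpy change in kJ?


Hess's law: enthalpy is a state function, so add the step enthalpies.
dH_total = dH1 + dH2 = -393.17 + (487.71)
dH_total = 94.54 kJ:

94.54 kJ


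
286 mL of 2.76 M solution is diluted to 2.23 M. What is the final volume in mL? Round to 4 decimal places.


Dilution: M1*V1 = M2*V2, solve for V2.
V2 = M1*V1 / M2
V2 = 2.76 * 286 / 2.23
V2 = 789.36 / 2.23
V2 = 353.97309417 mL, rounded to 4 dp:

353.9731 mL


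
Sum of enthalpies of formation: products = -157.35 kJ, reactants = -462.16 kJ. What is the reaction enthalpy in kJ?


dH_rxn = sum(dH_f products) - sum(dH_f reactants)
dH_rxn = -157.35 - (-462.16)
dH_rxn = 304.81 kJ:

304.81 kJ


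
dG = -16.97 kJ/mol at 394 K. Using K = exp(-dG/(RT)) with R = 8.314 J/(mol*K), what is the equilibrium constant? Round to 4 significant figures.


dG is in kJ/mol; multiply by 1000 to match R in J/(mol*K).
RT = 8.314 * 394 = 3275.716 J/mol
exponent = -dG*1000 / (RT) = -(-16.97*1000) / 3275.716 = 5.18054679
K = exp(5.18054679)
K = 177.77999, rounded to 4 significant figures:

177.8


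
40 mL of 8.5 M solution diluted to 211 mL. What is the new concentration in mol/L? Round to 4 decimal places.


Dilution: M1*V1 = M2*V2, solve for M2.
M2 = M1*V1 / V2
M2 = 8.5 * 40 / 211
M2 = 340.0 / 211
M2 = 1.61137441 mol/L, rounded to 4 dp:

1.6114 mol/L


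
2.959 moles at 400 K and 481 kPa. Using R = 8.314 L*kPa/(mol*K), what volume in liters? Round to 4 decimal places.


PV = nRT, solve for V = nRT / P.
nRT = 2.959 * 8.314 * 400 = 9840.4504
V = 9840.4504 / 481
V = 20.45831684 L, rounded to 4 dp:

20.4583 L


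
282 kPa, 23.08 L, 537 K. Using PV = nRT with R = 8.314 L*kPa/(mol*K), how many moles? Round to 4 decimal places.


PV = nRT, solve for n = PV / (RT).
PV = 282 * 23.08 = 6508.56
RT = 8.314 * 537 = 4464.618
n = 6508.56 / 4464.618
n = 1.45780893 mol, rounded to 4 dp:

1.4578 mol


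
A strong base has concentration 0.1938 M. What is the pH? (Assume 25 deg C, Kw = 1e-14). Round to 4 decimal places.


A strong base dissociates completely, so [OH-] equals the given concentration.
pOH = -log10([OH-]) = -log10(0.1938) = 0.712646
pH = 14 - pOH = 14 - 0.712646
pH = 13.287354, rounded to 4 dp:

13.2874


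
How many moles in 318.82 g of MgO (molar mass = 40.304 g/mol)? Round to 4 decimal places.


n = mass / M
n = 318.82 / 40.304
n = 7.9103811 mol, rounded to 4 dp:

7.9104 mol


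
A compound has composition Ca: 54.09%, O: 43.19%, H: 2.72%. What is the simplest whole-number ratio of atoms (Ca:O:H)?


Assume 100 g of compound, divide each mass% by atomic mass to get moles, then normalize by the smallest to get a raw atom ratio.
Moles per 100 g: Ca: 54.09/40.078 = 1.3496, O: 43.19/15.999 = 2.6995, H: 2.72/1.008 = 2.6984
Raw ratio (divide by min = 1.3496): Ca: 1.0, O: 2.0, H: 1.999
Multiply by 1 to clear fractions: Ca: 1.0 ~= 1, O: 2.0 ~= 2, H: 1.999 ~= 2
Reduce by GCD to get the simplest whole-number ratio:

1:2:2


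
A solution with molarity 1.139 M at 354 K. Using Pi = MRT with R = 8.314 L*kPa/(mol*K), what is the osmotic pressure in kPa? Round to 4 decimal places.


Osmotic pressure (van't Hoff): Pi = M*R*T.
RT = 8.314 * 354 = 2943.156
Pi = 1.139 * 2943.156
Pi = 3352.254684 kPa, rounded to 4 dp:

3352.2547 kPa


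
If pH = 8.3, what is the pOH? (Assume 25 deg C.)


At 25 deg C, pH + pOH = 14.
pOH = 14 - pH = 14 - 8.3
pOH = 5.7:

5.70


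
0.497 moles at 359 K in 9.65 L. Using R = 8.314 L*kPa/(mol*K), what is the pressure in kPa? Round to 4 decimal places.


PV = nRT, solve for P = nRT / V.
nRT = 0.497 * 8.314 * 359 = 1483.4088
P = 1483.4088 / 9.65
P = 153.72111917 kPa, rounded to 4 dp:

153.7211 kPa


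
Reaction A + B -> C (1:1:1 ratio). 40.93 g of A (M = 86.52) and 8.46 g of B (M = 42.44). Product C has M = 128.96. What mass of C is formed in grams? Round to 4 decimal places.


Find moles of each reactant; the smaller value is the limiting reagent in a 1:1:1 reaction, so moles_C equals moles of the limiter.
n_A = mass_A / M_A = 40.93 / 86.52 = 0.47307 mol
n_B = mass_B / M_B = 8.46 / 42.44 = 0.19934 mol
Limiting reagent: B (smaller), n_limiting = 0.19934 mol
mass_C = n_limiting * M_C = 0.19934 * 128.96
mass_C = 25.7068864 g, rounded to 4 dp:

25.7069 g


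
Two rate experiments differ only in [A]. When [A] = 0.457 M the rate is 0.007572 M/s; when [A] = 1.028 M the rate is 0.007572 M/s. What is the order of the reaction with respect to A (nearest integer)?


Rate is proportional to [A]^n, so rate2/rate1 = ([A]2/[A]1)^n. Take logs to solve for n.
rate2/rate1 = 0.007572 / 0.007572 = 1.0
[A]2/[A]1 = 1.028 / 0.457 = 2.2495
n = ln(1.0) / ln(2.2495) = 0.0
Nearest integer order:

0


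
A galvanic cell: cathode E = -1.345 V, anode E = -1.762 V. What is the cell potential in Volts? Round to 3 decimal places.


Standard cell potential: E_cell = E_cathode - E_anode.
E_cell = -1.345 - (-1.762)
E_cell = 0.417 V, rounded to 3 dp:

0.417 V


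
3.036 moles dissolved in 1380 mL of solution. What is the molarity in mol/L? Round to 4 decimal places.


Convert volume to liters: V_L = V_mL / 1000.
V_L = 1380 / 1000 = 1.38 L
M = n / V_L = 3.036 / 1.38
M = 2.2 mol/L, rounded to 4 dp:

2.2000 mol/L


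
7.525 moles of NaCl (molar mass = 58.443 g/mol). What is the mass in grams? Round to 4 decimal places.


mass = n * M
mass = 7.525 * 58.443
mass = 439.783575 g, rounded to 4 dp:

439.7836 g


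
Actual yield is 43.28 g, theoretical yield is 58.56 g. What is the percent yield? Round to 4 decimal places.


% yield = 100 * actual / theoretical
% yield = 100 * 43.28 / 58.56
% yield = 73.90710383 %, rounded to 4 dp:

73.9071 %


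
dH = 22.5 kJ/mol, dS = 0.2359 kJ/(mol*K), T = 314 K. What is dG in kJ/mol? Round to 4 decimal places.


Gibbs: dG = dH - T*dS (consistent units, dS already in kJ/(mol*K)).
T*dS = 314 * 0.2359 = 74.0726
dG = 22.5 - (74.0726)
dG = -51.5726 kJ/mol, rounded to 4 dp:

-51.5726 kJ/mol


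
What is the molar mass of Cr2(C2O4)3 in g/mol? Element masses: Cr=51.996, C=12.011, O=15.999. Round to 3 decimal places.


M = sum(count * atomic_mass) over atoms.
M = 2*51.996 + 6*12.011 + 12*15.999
M = 103.992 + 72.066 + 191.988
M = 368.046 g/mol, rounded to 3 dp:

368.046 g/mol


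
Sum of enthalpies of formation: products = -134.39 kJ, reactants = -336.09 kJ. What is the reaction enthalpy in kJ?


dH_rxn = sum(dH_f products) - sum(dH_f reactants)
dH_rxn = -134.39 - (-336.09)
dH_rxn = 201.7 kJ:

201.70 kJ


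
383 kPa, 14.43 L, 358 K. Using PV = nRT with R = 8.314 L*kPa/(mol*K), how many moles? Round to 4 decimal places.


PV = nRT, solve for n = PV / (RT).
PV = 383 * 14.43 = 5526.69
RT = 8.314 * 358 = 2976.412
n = 5526.69 / 2976.412
n = 1.85682963 mol, rounded to 4 dp:

1.8568 mol


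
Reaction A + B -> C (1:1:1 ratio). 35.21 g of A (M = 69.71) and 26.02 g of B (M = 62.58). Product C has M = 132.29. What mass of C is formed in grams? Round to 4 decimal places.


Find moles of each reactant; the smaller value is the limiting reagent in a 1:1:1 reaction, so moles_C equals moles of the limiter.
n_A = mass_A / M_A = 35.21 / 69.71 = 0.505093 mol
n_B = mass_B / M_B = 26.02 / 62.58 = 0.415788 mol
Limiting reagent: B (smaller), n_limiting = 0.415788 mol
mass_C = n_limiting * M_C = 0.415788 * 132.29
mass_C = 55.00459452 g, rounded to 4 dp:

55.0046 g


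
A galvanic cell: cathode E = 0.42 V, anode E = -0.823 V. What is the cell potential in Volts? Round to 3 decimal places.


Standard cell potential: E_cell = E_cathode - E_anode.
E_cell = 0.42 - (-0.823)
E_cell = 1.243 V, rounded to 3 dp:

1.243 V


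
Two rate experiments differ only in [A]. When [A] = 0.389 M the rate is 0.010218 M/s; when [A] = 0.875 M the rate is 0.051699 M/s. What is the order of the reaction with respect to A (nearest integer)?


Rate is proportional to [A]^n, so rate2/rate1 = ([A]2/[A]1)^n. Take logs to solve for n.
rate2/rate1 = 0.051699 / 0.010218 = 5.0596
[A]2/[A]1 = 0.875 / 0.389 = 2.2494
n = ln(5.0596) / ln(2.2494) = 2.0
Nearest integer order:

2


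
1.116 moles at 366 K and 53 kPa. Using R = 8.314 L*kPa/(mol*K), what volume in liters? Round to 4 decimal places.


PV = nRT, solve for V = nRT / P.
nRT = 1.116 * 8.314 * 366 = 3395.9032
V = 3395.9032 / 53
V = 64.07364528 L, rounded to 4 dp:

64.0736 L


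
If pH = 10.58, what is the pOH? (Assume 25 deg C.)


At 25 deg C, pH + pOH = 14.
pOH = 14 - pH = 14 - 10.58
pOH = 3.42:

3.42


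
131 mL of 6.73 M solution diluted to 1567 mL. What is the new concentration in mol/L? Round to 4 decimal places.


Dilution: M1*V1 = M2*V2, solve for M2.
M2 = M1*V1 / V2
M2 = 6.73 * 131 / 1567
M2 = 881.63 / 1567
M2 = 0.56262285 mol/L, rounded to 4 dp:

0.5626 mol/L


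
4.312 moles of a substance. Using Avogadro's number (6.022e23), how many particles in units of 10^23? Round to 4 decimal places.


N = n * NA, then divide by 1e23 for the requested units.
N / 1e23 = n * 6.022
N / 1e23 = 4.312 * 6.022
N / 1e23 = 25.966864, rounded to 4 dp:

25.9669


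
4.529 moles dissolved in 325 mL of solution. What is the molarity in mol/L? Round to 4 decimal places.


Convert volume to liters: V_L = V_mL / 1000.
V_L = 325 / 1000 = 0.325 L
M = n / V_L = 4.529 / 0.325
M = 13.93538462 mol/L, rounded to 4 dp:

13.9354 mol/L


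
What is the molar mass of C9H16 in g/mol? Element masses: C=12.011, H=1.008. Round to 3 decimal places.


M = sum(count * atomic_mass) over atoms.
M = 9*12.011 + 16*1.008
M = 108.099 + 16.128
M = 124.227 g/mol, rounded to 3 dp:

124.227 g/mol


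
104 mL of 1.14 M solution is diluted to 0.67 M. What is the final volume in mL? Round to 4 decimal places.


Dilution: M1*V1 = M2*V2, solve for V2.
V2 = M1*V1 / M2
V2 = 1.14 * 104 / 0.67
V2 = 118.56 / 0.67
V2 = 176.95522388 mL, rounded to 4 dp:

176.9552 mL


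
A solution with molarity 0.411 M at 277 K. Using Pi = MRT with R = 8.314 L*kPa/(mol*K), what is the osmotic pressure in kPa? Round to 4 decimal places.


Osmotic pressure (van't Hoff): Pi = M*R*T.
RT = 8.314 * 277 = 2302.978
Pi = 0.411 * 2302.978
Pi = 946.523958 kPa, rounded to 4 dp:

946.5240 kPa


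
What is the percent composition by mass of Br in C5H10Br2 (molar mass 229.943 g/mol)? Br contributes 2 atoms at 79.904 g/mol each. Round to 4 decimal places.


pct = 100 * (n_elem * M_elem) / M_total
mass_contribution = 2 * 79.904 = 159.808 g/mol
pct = 100 * 159.808 / 229.943
pct = 69.49896279 %, rounded to 4 dp:

69.4990 %


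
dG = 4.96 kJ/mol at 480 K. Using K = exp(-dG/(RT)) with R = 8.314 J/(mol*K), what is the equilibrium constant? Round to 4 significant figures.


dG is in kJ/mol; multiply by 1000 to match R in J/(mol*K).
RT = 8.314 * 480 = 3990.72 J/mol
exponent = -dG*1000 / (RT) = -(4.96*1000) / 3990.72 = -1.24288349
K = exp(-1.24288349)
K = 0.28855098, rounded to 4 significant figures:

0.2886


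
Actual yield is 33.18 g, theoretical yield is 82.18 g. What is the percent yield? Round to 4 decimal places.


% yield = 100 * actual / theoretical
% yield = 100 * 33.18 / 82.18
% yield = 40.37478705 %, rounded to 4 dp:

40.3748 %


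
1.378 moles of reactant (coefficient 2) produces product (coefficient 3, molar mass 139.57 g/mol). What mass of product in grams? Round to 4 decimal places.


Use the coefficient ratio to convert reactant moles to product moles, then multiply by the product's molar mass.
moles_P = moles_R * (coeff_P / coeff_R) = 1.378 * (3/2) = 2.067
mass_P = moles_P * M_P = 2.067 * 139.57
mass_P = 288.49119 g, rounded to 4 dp:

288.4912 g


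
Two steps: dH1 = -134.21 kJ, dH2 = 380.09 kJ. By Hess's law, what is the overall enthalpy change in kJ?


Hess's law: enthalpy is a state function, so add the step enthalpies.
dH_total = dH1 + dH2 = -134.21 + (380.09)
dH_total = 245.88 kJ:

245.88 kJ


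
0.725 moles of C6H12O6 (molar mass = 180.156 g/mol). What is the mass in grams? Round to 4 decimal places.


mass = n * M
mass = 0.725 * 180.156
mass = 130.6131 g, rounded to 4 dp:

130.6131 g


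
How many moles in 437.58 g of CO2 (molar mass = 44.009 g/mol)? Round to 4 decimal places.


n = mass / M
n = 437.58 / 44.009
n = 9.94296621 mol, rounded to 4 dp:

9.9430 mol


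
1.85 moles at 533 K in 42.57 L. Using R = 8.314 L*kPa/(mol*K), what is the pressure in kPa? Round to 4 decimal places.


PV = nRT, solve for P = nRT / V.
nRT = 1.85 * 8.314 * 533 = 8198.0197
P = 8198.0197 / 42.57
P = 192.57739488 kPa, rounded to 4 dp:

192.5774 kPa


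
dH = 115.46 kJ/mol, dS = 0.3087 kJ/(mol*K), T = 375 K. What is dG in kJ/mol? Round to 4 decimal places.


Gibbs: dG = dH - T*dS (consistent units, dS already in kJ/(mol*K)).
T*dS = 375 * 0.3087 = 115.7625
dG = 115.46 - (115.7625)
dG = -0.3025 kJ/mol, rounded to 4 dp:

-0.3025 kJ/mol


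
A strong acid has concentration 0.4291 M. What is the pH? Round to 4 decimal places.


A strong acid dissociates completely, so [H+] equals the given concentration.
pH = -log10([H+]) = -log10(0.4291)
pH = 0.36744149, rounded to 4 dp:

0.3674


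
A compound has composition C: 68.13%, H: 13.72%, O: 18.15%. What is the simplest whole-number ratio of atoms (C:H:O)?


Assume 100 g of compound, divide each mass% by atomic mass to get moles, then normalize by the smallest to get a raw atom ratio.
Moles per 100 g: C: 68.13/12.011 = 5.6723, H: 13.72/1.008 = 13.6111, O: 18.15/15.999 = 1.1344
Raw ratio (divide by min = 1.1344): C: 5.0, H: 11.998, O: 1.0
Multiply by 1 to clear fractions: C: 5.0 ~= 5, H: 11.998 ~= 12, O: 1.0 ~= 1
Reduce by GCD to get the simplest whole-number ratio:

5:12:1


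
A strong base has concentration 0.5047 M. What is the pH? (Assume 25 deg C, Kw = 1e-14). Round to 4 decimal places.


A strong base dissociates completely, so [OH-] equals the given concentration.
pOH = -log10([OH-]) = -log10(0.5047) = 0.296967
pH = 14 - pOH = 14 - 0.296967
pH = 13.703033, rounded to 4 dp:

13.7030


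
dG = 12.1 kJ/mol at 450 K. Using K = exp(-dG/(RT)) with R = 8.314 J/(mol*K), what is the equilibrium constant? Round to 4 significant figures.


dG is in kJ/mol; multiply by 1000 to match R in J/(mol*K).
RT = 8.314 * 450 = 3741.3 J/mol
exponent = -dG*1000 / (RT) = -(12.1*1000) / 3741.3 = -3.23416994
K = exp(-3.23416994)
K = 0.03939289, rounded to 4 significant figures:

0.03939


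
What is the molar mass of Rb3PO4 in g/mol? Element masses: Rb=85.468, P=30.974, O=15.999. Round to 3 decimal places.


M = sum(count * atomic_mass) over atoms.
M = 3*85.468 + 1*30.974 + 4*15.999
M = 256.404 + 30.974 + 63.996
M = 351.374 g/mol, rounded to 3 dp:

351.374 g/mol


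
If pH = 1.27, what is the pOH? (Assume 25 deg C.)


At 25 deg C, pH + pOH = 14.
pOH = 14 - pH = 14 - 1.27
pOH = 12.73:

12.73


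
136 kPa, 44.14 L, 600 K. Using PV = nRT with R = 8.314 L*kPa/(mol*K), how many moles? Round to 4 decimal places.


PV = nRT, solve for n = PV / (RT).
PV = 136 * 44.14 = 6003.04
RT = 8.314 * 600 = 4988.4
n = 6003.04 / 4988.4
n = 1.20339989 mol, rounded to 4 dp:

1.2034 mol


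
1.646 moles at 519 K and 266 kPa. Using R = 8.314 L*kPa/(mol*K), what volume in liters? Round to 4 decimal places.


PV = nRT, solve for V = nRT / P.
nRT = 1.646 * 8.314 * 519 = 7102.434
V = 7102.434 / 266
V = 26.7008797 L, rounded to 4 dp:

26.7009 L


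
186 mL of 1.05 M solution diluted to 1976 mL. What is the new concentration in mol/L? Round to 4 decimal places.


Dilution: M1*V1 = M2*V2, solve for M2.
M2 = M1*V1 / V2
M2 = 1.05 * 186 / 1976
M2 = 195.3 / 1976
M2 = 0.09883603 mol/L, rounded to 4 dp:

0.0988 mol/L


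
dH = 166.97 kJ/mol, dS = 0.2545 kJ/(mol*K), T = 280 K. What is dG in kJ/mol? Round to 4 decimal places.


Gibbs: dG = dH - T*dS (consistent units, dS already in kJ/(mol*K)).
T*dS = 280 * 0.2545 = 71.26
dG = 166.97 - (71.26)
dG = 95.71 kJ/mol, rounded to 4 dp:

95.7100 kJ/mol


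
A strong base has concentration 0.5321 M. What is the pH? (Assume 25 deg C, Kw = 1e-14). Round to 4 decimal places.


A strong base dissociates completely, so [OH-] equals the given concentration.
pOH = -log10([OH-]) = -log10(0.5321) = 0.274007
pH = 14 - pOH = 14 - 0.274007
pH = 13.725993, rounded to 4 dp:

13.7260


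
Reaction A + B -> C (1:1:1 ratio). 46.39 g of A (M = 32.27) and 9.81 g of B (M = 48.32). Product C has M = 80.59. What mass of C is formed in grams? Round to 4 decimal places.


Find moles of each reactant; the smaller value is the limiting reagent in a 1:1:1 reaction, so moles_C equals moles of the limiter.
n_A = mass_A / M_A = 46.39 / 32.27 = 1.437558 mol
n_B = mass_B / M_B = 9.81 / 48.32 = 0.203022 mol
Limiting reagent: B (smaller), n_limiting = 0.203022 mol
mass_C = n_limiting * M_C = 0.203022 * 80.59
mass_C = 16.36154298 g, rounded to 4 dp:

16.3615 g


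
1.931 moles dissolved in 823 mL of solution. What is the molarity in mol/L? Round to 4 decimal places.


Convert volume to liters: V_L = V_mL / 1000.
V_L = 823 / 1000 = 0.823 L
M = n / V_L = 1.931 / 0.823
M = 2.34629405 mol/L, rounded to 4 dp:

2.3463 mol/L


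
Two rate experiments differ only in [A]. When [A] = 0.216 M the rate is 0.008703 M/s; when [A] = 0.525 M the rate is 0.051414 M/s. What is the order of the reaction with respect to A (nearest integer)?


Rate is proportional to [A]^n, so rate2/rate1 = ([A]2/[A]1)^n. Take logs to solve for n.
rate2/rate1 = 0.051414 / 0.008703 = 5.9076
[A]2/[A]1 = 0.525 / 0.216 = 2.4306
n = ln(5.9076) / ln(2.4306) = 2.0
Nearest integer order:

2


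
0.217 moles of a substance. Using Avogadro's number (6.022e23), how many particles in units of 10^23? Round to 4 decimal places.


N = n * NA, then divide by 1e23 for the requested units.
N / 1e23 = n * 6.022
N / 1e23 = 0.217 * 6.022
N / 1e23 = 1.306774, rounded to 4 dp:

1.3068


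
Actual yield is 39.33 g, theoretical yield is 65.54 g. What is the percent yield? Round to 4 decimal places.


% yield = 100 * actual / theoretical
% yield = 100 * 39.33 / 65.54
% yield = 60.00915471 %, rounded to 4 dp:

60.0092 %


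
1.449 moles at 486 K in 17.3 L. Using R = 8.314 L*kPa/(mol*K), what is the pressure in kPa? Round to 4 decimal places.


PV = nRT, solve for P = nRT / V.
nRT = 1.449 * 8.314 * 486 = 5854.8352
P = 5854.8352 / 17.3
P = 338.42978035 kPa, rounded to 4 dp:

338.4298 kPa


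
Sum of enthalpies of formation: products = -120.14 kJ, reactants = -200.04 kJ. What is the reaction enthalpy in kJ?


dH_rxn = sum(dH_f products) - sum(dH_f reactants)
dH_rxn = -120.14 - (-200.04)
dH_rxn = 79.9 kJ:

79.90 kJ


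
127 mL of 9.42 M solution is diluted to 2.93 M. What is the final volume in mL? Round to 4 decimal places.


Dilution: M1*V1 = M2*V2, solve for V2.
V2 = M1*V1 / M2
V2 = 9.42 * 127 / 2.93
V2 = 1196.34 / 2.93
V2 = 408.30716724 mL, rounded to 4 dp:

408.3072 mL


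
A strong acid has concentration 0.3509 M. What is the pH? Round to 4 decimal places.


A strong acid dissociates completely, so [H+] equals the given concentration.
pH = -log10([H+]) = -log10(0.3509)
pH = 0.45481663, rounded to 4 dp:

0.4548


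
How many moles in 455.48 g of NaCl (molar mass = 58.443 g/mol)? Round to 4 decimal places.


n = mass / M
n = 455.48 / 58.443
n = 7.79357665 mol, rounded to 4 dp:

7.7936 mol


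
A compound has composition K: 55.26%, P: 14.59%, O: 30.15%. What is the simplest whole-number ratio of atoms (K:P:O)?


Assume 100 g of compound, divide each mass% by atomic mass to get moles, then normalize by the smallest to get a raw atom ratio.
Moles per 100 g: K: 55.26/39.098 = 1.4134, P: 14.59/30.974 = 0.471, O: 30.15/15.999 = 1.8845
Raw ratio (divide by min = 0.471): K: 3.001, P: 1.0, O: 4.001
Multiply by 1 to clear fractions: K: 3.001 ~= 3, P: 1.0 ~= 1, O: 4.001 ~= 4
Reduce by GCD to get the simplest whole-number ratio:

3:1:4


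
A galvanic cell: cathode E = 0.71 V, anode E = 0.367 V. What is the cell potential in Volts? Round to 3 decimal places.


Standard cell potential: E_cell = E_cathode - E_anode.
E_cell = 0.71 - (0.367)
E_cell = 0.343 V, rounded to 3 dp:

0.343 V


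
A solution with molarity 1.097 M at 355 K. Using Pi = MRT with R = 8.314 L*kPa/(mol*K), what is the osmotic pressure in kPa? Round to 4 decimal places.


Osmotic pressure (van't Hoff): Pi = M*R*T.
RT = 8.314 * 355 = 2951.47
Pi = 1.097 * 2951.47
Pi = 3237.76259 kPa, rounded to 4 dp:

3237.7626 kPa


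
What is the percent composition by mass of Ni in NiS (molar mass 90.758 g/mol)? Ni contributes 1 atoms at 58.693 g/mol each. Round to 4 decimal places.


pct = 100 * (n_elem * M_elem) / M_total
mass_contribution = 1 * 58.693 = 58.693 g/mol
pct = 100 * 58.693 / 90.758
pct = 64.66978118 %, rounded to 4 dp:

64.6698 %


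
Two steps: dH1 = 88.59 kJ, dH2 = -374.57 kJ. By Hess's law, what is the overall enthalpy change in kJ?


Hess's law: enthalpy is a state function, so add the step enthalpies.
dH_total = dH1 + dH2 = 88.59 + (-374.57)
dH_total = -285.98 kJ:

-285.98 kJ


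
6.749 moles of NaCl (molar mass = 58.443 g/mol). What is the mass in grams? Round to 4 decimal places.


mass = n * M
mass = 6.749 * 58.443
mass = 394.431807 g, rounded to 4 dp:

394.4318 g


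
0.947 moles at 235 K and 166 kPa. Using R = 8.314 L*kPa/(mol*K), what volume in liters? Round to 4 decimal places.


PV = nRT, solve for V = nRT / P.
nRT = 0.947 * 8.314 * 235 = 1850.2391
V = 1850.2391 / 166
V = 11.14601867 L, rounded to 4 dp:

11.1460 L


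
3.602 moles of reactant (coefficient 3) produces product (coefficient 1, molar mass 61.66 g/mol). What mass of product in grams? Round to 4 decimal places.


Use the coefficient ratio to convert reactant moles to product moles, then multiply by the product's molar mass.
moles_P = moles_R * (coeff_P / coeff_R) = 3.602 * (1/3) = 1.200667
mass_P = moles_P * M_P = 1.200667 * 61.66
mass_P = 74.03312722 g, rounded to 4 dp:

74.0331 g


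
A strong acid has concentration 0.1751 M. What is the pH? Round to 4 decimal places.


A strong acid dissociates completely, so [H+] equals the given concentration.
pH = -log10([H+]) = -log10(0.1751)
pH = 0.75671385, rounded to 4 dp:

0.7567


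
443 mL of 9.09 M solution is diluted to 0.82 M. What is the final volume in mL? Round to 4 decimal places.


Dilution: M1*V1 = M2*V2, solve for V2.
V2 = M1*V1 / M2
V2 = 9.09 * 443 / 0.82
V2 = 4026.87 / 0.82
V2 = 4910.81707317 mL, rounded to 4 dp:

4910.8171 mL


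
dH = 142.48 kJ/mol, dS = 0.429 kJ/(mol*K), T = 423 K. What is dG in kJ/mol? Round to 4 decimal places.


Gibbs: dG = dH - T*dS (consistent units, dS already in kJ/(mol*K)).
T*dS = 423 * 0.429 = 181.467
dG = 142.48 - (181.467)
dG = -38.987 kJ/mol, rounded to 4 dp:

-38.9870 kJ/mol


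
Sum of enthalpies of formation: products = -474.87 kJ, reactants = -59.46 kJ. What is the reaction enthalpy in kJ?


dH_rxn = sum(dH_f products) - sum(dH_f reactants)
dH_rxn = -474.87 - (-59.46)
dH_rxn = -415.41 kJ:

-415.41 kJ


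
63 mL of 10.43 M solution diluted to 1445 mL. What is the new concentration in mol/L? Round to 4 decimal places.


Dilution: M1*V1 = M2*V2, solve for M2.
M2 = M1*V1 / V2
M2 = 10.43 * 63 / 1445
M2 = 657.09 / 1445
M2 = 0.45473356 mol/L, rounded to 4 dp:

0.4547 mol/L
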